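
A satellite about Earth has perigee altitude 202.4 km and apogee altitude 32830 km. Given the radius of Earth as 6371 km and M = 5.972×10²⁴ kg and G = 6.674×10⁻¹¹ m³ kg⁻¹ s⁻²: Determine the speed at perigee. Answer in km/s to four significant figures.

v ≈ 10.19 km/s

μ = GM = 6.674×10⁻¹¹ × 5.972×10²⁴ = 3.986×10¹⁴ m³/s².
r_p = 6371 + 202.4 = 6573.4 km = 6.5734×10⁶ m.
r_a = 6371 + 32830 = 39201 km = 3.9201×10⁷ m.
Semi-major axis a = (r_p + r_a)/2 = 22887 km = 2.289×10⁷ m.
Vis-viva: v² = μ(2/r − 1/a) = 3.986×10¹⁴ × (3.043×10⁻⁷ − 4.369×10⁻⁸) = 1.039×10⁸ m²/s².
v = 10190 m/s = 10.19 km/s.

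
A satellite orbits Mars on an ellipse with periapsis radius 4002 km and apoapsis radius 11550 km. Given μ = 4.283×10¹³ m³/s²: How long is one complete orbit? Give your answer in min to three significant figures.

T ≈ 347 min

Semi-major axis a = (r_p + r_a)/2 = (4002.0 + 11550)/2 = 7776.0 km = 7.776×10⁶ m.
By Kepler's third law T = 2π√(a³/μ) = 2π × 3.313×10³ = 2.082×10⁴ s.
= 347.0 min.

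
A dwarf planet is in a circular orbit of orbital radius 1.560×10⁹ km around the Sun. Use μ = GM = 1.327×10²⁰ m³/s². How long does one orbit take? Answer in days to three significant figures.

r = 1.560×10⁹ km = 1.560×10¹² m.
Kepler's third law: T = 2π√(r³/μ) = 2π√((1.560×10¹²)³ / 1.327×10²⁰).
r³/μ = 2.861×10¹⁶ s², so T = 2π × 1.691×10⁸ = 1.063×10⁹ s.
Converting: 1.063×10⁹ s ÷ 86400 = 12300 days.

T ≈ 12300 days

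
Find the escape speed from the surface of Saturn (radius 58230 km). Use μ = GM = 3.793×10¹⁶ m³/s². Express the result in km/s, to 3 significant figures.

r = R = 5.823×10⁷ m.
Escape speed v_esc = √(2μ/r) = √(2 × 3.793×10¹⁶ / 5.823×10⁷) = √(1.303×10⁹) = 36090 m/s.
= 36.09 km/s.

v_esc ≈ 36.1 km/s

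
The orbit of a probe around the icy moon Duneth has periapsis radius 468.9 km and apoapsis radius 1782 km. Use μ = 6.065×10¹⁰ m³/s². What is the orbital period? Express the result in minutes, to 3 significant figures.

T ≈ 508 minutes

Semi-major axis a = (r_p + r_a)/2 = (468.90 + 1782.0)/2 = 1125.5 km = 1.125×10⁶ m.
By Kepler's third law T = 2π√(a³/μ) = 2π × 4.848×10³ = 3.046×10⁴ s.
= 507.7 minutes.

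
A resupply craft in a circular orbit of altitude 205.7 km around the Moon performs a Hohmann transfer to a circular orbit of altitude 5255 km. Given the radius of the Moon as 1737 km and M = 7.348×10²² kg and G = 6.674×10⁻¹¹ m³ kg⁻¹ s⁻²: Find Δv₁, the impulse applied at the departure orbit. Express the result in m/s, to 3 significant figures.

μ = GM = 6.674×10⁻¹¹ × 7.348×10²² = 4.904×10¹² m³/s².
r₁ = 1737 + 205.7 = 1942.7 km = 1.9427×10⁶ m.
r₂ = 1737 + 5255 = 6992.0 km = 6.9920×10⁶ m.
Transfer ellipse a_t = (r₁ + r₂)/2 = 4.467×10⁶ m.
At r₁: circular v_c1 = √(μ/r₁) = 1589 m/s; transfer-perilune v_p = √[μ(2/r₁ − 1/a_t)] = 1988 m/s.
Δv₁ = v_p − v_c1 = 398.9 m/s.

Δv ≈ 399 m/s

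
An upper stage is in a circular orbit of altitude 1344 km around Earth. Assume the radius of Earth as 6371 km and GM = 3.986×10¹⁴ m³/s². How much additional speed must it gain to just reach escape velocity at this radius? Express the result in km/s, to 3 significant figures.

Δv ≈ 2.98 km/s

r = 6371 + 1344 = 7715.0 km = 7.7150×10⁶ m.
Circular speed v_c = √(μ/r) = 7188 m/s.
Escape speed v_esc = √(2μ/r) = √2 × v_c = 10170 m/s.
Δv = v_esc − v_c = 2977 m/s = 2.977 km/s.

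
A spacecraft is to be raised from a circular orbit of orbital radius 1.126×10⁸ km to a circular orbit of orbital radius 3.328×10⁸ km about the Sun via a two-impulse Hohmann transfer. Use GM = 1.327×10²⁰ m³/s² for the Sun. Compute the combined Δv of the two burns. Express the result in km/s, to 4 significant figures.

Δv_total ≈ 13.41 km/s

r₁ = 1.126×10⁸ km = 1.126×10¹¹ m.
r₂ = 3.328×10⁸ km = 3.328×10¹¹ m.
Transfer ellipse a_t = (r₁ + r₂)/2 = 2.227×10¹¹ m.
At r₁: circular v_c1 = √(μ/r₁) = 34330 m/s; transfer-perihelion v_p = √[μ(2/r₁ − 1/a_t)] = 41970 m/s.
Δv₁ = v_p − v_c1 = 7637 m/s.
At r₂: circular v_c2 = √(μ/r₂) = 19970 m/s; transfer-aphelion v_a = √[μ(2/r₂ − 1/a_t)] = 14200 m/s.
Δv₂ = v_c2 − v_a = 5770 m/s.
Total Δv = Δv₁ + Δv₂ = 13410 m/s = 13.41 km/s.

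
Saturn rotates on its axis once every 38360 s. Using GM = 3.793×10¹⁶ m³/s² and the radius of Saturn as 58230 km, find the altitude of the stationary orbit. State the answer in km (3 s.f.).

A synchronous orbit has period T, so by Kepler's third law a = (μT²/4π²)^(1/3).
μT²/4π² = 3.793×10¹⁶ × (3.836×10⁴)² / 39.48 = 1.414×10²⁴ m³.
a = 1.122×10⁸ m = 1.1223×10⁵ km.
Altitude h = a − R = 1.1223×10⁵ − 58230 = 54005 km.

h_sync ≈ 54000 km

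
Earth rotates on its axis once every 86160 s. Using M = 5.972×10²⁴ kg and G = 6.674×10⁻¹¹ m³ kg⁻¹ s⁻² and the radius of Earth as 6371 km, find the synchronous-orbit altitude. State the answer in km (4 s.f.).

h_sync ≈ 35790 km

μ = GM = 6.674×10⁻¹¹ × 5.972×10²⁴ = 3.986×10¹⁴ m³/s².
A synchronous orbit has period T, so by Kepler's third law a = (μT²/4π²)^(1/3).
μT²/4π² = 3.986×10¹⁴ × (8.616×10⁴)² / 39.48 = 7.495×10²² m³.
a = 4.216×10⁷ m = 42162 km.
Altitude h = a − R = 42162 − 6371 = 35791 km.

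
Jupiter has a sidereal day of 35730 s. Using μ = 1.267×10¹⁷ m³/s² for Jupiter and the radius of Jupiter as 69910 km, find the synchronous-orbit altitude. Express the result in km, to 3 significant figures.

h_sync ≈ 90100 km

A synchronous orbit has period T, so by Kepler's third law a = (μT²/4π²)^(1/3).
μT²/4π² = 1.267×10¹⁷ × (3.573×10⁴)² / 39.48 = 4.097×10²⁴ m³.
a = 1.600×10⁸ m = 1.6002×10⁵ km.
Altitude h = a − R = 1.6002×10⁵ − 69910 = 90105 km.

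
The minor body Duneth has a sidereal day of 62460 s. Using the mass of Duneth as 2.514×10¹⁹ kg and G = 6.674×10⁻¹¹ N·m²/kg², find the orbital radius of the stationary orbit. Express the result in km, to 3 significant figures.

μ = GM = 6.674×10⁻¹¹ × 2.514×10¹⁹ = 1.678×10⁹ m³/s².
A synchronous orbit has period T, so by Kepler's third law a = (μT²/4π²)^(1/3).
μT²/4π² = 1.678×10⁹ × (6.246×10⁴)² / 39.48 = 1.658×10¹⁷ m³.
a = 5.494×10⁵ m = 549.37 km.

r_sync ≈ 549 km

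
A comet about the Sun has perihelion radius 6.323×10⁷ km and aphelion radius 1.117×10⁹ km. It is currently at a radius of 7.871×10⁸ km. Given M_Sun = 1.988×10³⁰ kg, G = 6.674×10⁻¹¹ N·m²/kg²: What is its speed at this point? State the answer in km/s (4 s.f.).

v ≈ 10.60 km/s

μ = GM = 6.674×10⁻¹¹ × 1.988×10³⁰ = 1.327×10²⁰ m³/s².
Semi-major axis a = (r_p + r_a)/2 = 5.9012×10⁸ km = 5.901×10¹¹ m.
Vis-viva: v² = μ(2/r − 1/a) = 1.327×10²⁰ × (2.541×10⁻¹² − 1.695×10⁻¹²) = 1.123×10⁸ m²/s².
v = 10600 m/s = 10.60 km/s.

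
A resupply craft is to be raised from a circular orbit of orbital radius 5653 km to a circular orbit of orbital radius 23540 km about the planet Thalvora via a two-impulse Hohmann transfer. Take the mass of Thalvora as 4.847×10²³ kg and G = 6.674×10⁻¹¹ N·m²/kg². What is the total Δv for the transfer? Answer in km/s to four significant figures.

μ = GM = 6.674×10⁻¹¹ × 4.847×10²³ = 3.235×10¹³ m³/s².
r₁ = 5653 km = 5.653×10⁶ m.
r₂ = 23540 km = 2.354×10⁷ m.
Transfer ellipse a_t = (r₁ + r₂)/2 = 1.460×10⁷ m.
At r₁: circular v_c1 = √(μ/r₁) = 2392 m/s; transfer-periapsis v_p = √[μ(2/r₁ − 1/a_t)] = 3038 m/s.
Δv₁ = v_p − v_c1 = 645.7 m/s.
At r₂: circular v_c2 = √(μ/r₂) = 1172 m/s; transfer-apoapsis v_a = √[μ(2/r₂ − 1/a_t)] = 729.5 m/s.
Δv₂ = v_c2 − v_a = 442.7 m/s.
Total Δv = Δv₁ + Δv₂ = 1088 m/s = 1.088 km/s.

Δv_total ≈ 1.088 km/s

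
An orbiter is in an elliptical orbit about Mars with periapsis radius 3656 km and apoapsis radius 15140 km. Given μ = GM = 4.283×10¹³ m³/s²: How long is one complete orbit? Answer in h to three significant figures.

T ≈ 7.68 h

Semi-major axis a = (r_p + r_a)/2 = (3656.0 + 15140)/2 = 9398.0 km = 9.398×10⁶ m.
By Kepler's third law T = 2π√(a³/μ) = 2π × 4.402×10³ = 2.766×10⁴ s.
= 7.683 h.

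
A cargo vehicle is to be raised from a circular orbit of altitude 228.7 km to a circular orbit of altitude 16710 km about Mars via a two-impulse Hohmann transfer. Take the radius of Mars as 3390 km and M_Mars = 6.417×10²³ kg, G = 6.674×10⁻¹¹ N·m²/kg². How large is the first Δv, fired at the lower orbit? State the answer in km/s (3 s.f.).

Δv ≈ 1.04 km/s

μ = GM = 6.674×10⁻¹¹ × 6.417×10²³ = 4.283×10¹³ m³/s².
r₁ = 3390 + 228.7 = 3618.7 km = 3.6187×10⁶ m.
r₂ = 3390 + 16710 = 20100 km = 2.0100×10⁷ m.
Transfer ellipse a_t = (r₁ + r₂)/2 = 1.186×10⁷ m.
At r₁: circular v_c1 = √(μ/r₁) = 3440 m/s; transfer-periapsis v_p = √[μ(2/r₁ − 1/a_t)] = 4479 m/s.
Δv₁ = v_p − v_c1 = 1038 m/s.
= 1.038 km/s.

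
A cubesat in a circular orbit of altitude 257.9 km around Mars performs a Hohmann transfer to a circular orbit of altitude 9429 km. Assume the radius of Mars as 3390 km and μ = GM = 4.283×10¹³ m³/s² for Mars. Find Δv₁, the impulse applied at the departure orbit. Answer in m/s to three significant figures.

Δv ≈ 849 m/s

r₁ = 3390 + 257.9 = 3647.9 km = 3.6479×10⁶ m.
r₂ = 3390 + 9429 = 12819 km = 1.2819×10⁷ m.
Transfer ellipse a_t = (r₁ + r₂)/2 = 8.233×10⁶ m.
At r₁: circular v_c1 = √(μ/r₁) = 3427 m/s; transfer-periapsis v_p = √[μ(2/r₁ − 1/a_t)] = 4276 m/s.
Δv₁ = v_p − v_c1 = 849.0 m/s.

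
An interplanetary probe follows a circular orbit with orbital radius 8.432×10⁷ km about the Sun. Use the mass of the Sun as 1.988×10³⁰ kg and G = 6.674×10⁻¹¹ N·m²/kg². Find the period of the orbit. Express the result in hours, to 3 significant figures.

T ≈ 3710 hours

μ = GM = 6.674×10⁻¹¹ × 1.988×10³⁰ = 1.327×10²⁰ m³/s².
r = 8.432×10⁷ km = 8.432×10¹⁰ m.
Kepler's third law: T = 2π√(r³/μ) = 2π√((8.432×10¹⁰)³ / 1.327×10²⁰).
r³/μ = 4.518×10¹² s², so T = 2π × 2.126×10⁶ = 1.336×10⁷ s.
Converting: 1.336×10⁷ s ÷ 3600 = 3710 hours.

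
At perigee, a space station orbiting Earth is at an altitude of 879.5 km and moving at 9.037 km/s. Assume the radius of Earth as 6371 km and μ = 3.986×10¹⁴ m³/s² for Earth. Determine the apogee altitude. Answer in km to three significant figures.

apogee altitude ≈ 14600 km

r_p = 6371 + 879.5 = 7250.5 km = 7.250×10⁶ m.
Specific energy ε = v²/2 − μ/r = -1.414×10⁷ J/kg, so a = −μ/(2ε) = 1.409×10⁷ m.
The apsides satisfy r_p + r_a = 2a, so the apogee radius is 2a − r_p = 2.094×10⁷ m = 20935 km.
Apogee altitude = 20935 − 6371 = 14564 km.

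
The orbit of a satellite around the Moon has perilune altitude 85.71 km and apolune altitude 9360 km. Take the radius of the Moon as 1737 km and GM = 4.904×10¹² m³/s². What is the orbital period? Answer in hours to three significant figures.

T ≈ 12.9 hours

r_p = 1737 + 85.71 = 1822.7 km = 1.8227×10⁶ m.
r_a = 1737 + 9360 = 11097 km = 1.1097×10⁷ m.
Semi-major axis a = (r_p + r_a)/2 = (1822.7 + 11097)/2 = 6459.9 km = 6.460×10⁶ m.
By Kepler's third law T = 2π√(a³/μ) = 2π × 7.414×10³ = 4.658×10⁴ s.
= 12.94 hours.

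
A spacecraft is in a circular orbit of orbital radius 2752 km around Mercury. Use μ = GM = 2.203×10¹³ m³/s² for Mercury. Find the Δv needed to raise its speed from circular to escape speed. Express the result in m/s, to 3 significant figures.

r = 2752 km = 2.752×10⁶ m.
Circular speed v_c = √(μ/r) = 2829 m/s.
Escape speed v_esc = √(2μ/r) = √2 × v_c = 4001 m/s.
Δv = v_esc − v_c = 1172 m/s.

Δv ≈ 1170 m/s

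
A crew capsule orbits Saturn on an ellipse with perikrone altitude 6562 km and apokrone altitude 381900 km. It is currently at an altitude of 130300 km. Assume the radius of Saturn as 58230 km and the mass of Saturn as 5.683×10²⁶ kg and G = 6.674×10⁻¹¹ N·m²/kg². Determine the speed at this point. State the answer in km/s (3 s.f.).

μ = GM = 6.674×10⁻¹¹ × 5.683×10²⁶ = 3.793×10¹⁶ m³/s².
r_p = 58230 + 6562 = 64792 km = 6.4792×10⁷ m.
r_a = 58230 + 381900 = 440130 km = 4.4013×10⁸ m.
r = 58230 + 130300 = 1.8853×10⁵ km = 1.885×10⁸ m.
Semi-major axis a = (r_p + r_a)/2 = 2.5246×10⁵ km = 2.525×10⁸ m.
Vis-viva: v² = μ(2/r − 1/a) = 3.793×10¹⁶ × (1.061×10⁻⁸ − 3.961×10⁻⁹) = 2.521×10⁸ m²/s².
v = 15880 m/s = 15.88 km/s.

v ≈ 15.9 km/s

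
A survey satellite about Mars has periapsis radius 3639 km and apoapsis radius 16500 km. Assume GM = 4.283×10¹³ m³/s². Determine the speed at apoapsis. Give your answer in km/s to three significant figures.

Semi-major axis a = (r_p + r_a)/2 = 10070 km = 1.007×10⁷ m.
Vis-viva: v² = μ(2/r − 1/a) = 4.283×10¹³ × (1.212×10⁻⁷ − 9.931×10⁻⁸) = 9.381×10⁵ m²/s².
v = 968.5 m/s = 0.9685 km/s.

v ≈ 0.969 km/s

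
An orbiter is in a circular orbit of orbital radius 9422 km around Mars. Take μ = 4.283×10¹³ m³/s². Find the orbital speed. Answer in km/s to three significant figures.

r = 9422 km = 9.422×10⁶ m.
For a circular orbit v = √(μ/r) = √(4.283×10¹³ / 9.422×10⁶) = √(4.546×10⁶) = 2132 m/s.
That is 2.132 km/s.

v ≈ 2.13 km/s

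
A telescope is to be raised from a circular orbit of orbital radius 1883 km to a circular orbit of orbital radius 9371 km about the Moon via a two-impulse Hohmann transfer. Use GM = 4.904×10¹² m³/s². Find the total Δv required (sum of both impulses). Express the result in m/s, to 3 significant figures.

r₁ = 1883 km = 1.883×10⁶ m.
r₂ = 9371 km = 9.371×10⁶ m.
Transfer ellipse a_t = (r₁ + r₂)/2 = 5.627×10⁶ m.
At r₁: circular v_c1 = √(μ/r₁) = 1614 m/s; transfer-perilune v_p = √[μ(2/r₁ − 1/a_t)] = 2083 m/s.
Δv₁ = v_p − v_c1 = 468.8 m/s.
At r₂: circular v_c2 = √(μ/r₂) = 723.4 m/s; transfer-apolune v_a = √[μ(2/r₂ − 1/a_t)] = 418.5 m/s.
Δv₂ = v_c2 − v_a = 304.9 m/s.
Total Δv = Δv₁ + Δv₂ = 773.7 m/s.

Δv_total ≈ 774 m/s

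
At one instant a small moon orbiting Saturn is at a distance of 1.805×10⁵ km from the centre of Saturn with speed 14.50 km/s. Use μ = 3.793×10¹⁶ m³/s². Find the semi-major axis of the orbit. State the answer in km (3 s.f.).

a ≈ 1.81×10⁵ km

r = 1.805×10⁸ m.
Vis-viva rearranged: 1/a = 2/r − v²/μ = 1.108×10⁻⁸ − 5.543×10⁻⁹ = 5.537×10⁻⁹ m⁻¹.
a = 1.806×10⁸ m = 1.8060×10⁵ km.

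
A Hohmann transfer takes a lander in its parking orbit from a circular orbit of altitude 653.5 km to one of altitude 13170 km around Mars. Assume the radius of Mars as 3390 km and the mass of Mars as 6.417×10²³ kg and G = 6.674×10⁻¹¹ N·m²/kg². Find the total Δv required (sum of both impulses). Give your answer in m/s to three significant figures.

μ = GM = 6.674×10⁻¹¹ × 6.417×10²³ = 4.283×10¹³ m³/s².
r₁ = 3390 + 653.5 = 4043.5 km = 4.0435×10⁶ m.
r₂ = 3390 + 13170 = 16560 km = 1.6560×10⁷ m.
Transfer ellipse a_t = (r₁ + r₂)/2 = 1.030×10⁷ m.
At r₁: circular v_c1 = √(μ/r₁) = 3254 m/s; transfer-periapsis v_p = √[μ(2/r₁ − 1/a_t)] = 4126 m/s.
Δv₁ = v_p − v_c1 = 871.8 m/s.
At r₂: circular v_c2 = √(μ/r₂) = 1608 m/s; transfer-apoapsis v_a = √[μ(2/r₂ − 1/a_t)] = 1008 m/s.
Δv₂ = v_c2 − v_a = 600.6 m/s.
Total Δv = Δv₁ + Δv₂ = 1472 m/s.

Δv_total ≈ 1470 m/s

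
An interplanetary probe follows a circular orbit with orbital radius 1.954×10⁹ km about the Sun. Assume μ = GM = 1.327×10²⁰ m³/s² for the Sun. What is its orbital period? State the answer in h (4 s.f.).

r = 1.954×10⁹ km = 1.954×10¹² m.
Kepler's third law: T = 2π√(r³/μ) = 2π√((1.954×10¹²)³ / 1.327×10²⁰).
r³/μ = 5.622×10¹⁶ s², so T = 2π × 2.371×10⁸ = 1.490×10⁹ s.
Converting: 1.490×10⁹ s ÷ 3600 = 4.138×10⁵ h.

T ≈ 413800 h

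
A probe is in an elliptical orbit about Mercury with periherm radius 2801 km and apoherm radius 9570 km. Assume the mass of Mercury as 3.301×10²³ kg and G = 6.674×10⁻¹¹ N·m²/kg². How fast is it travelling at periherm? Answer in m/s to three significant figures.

v ≈ 3490 m/s

μ = GM = 6.674×10⁻¹¹ × 3.301×10²³ = 2.203×10¹³ m³/s².
Semi-major axis a = (r_p + r_a)/2 = 6185.5 km = 6.186×10⁶ m.
Vis-viva: v² = μ(2/r − 1/a) = 2.203×10¹³ × (7.140×10⁻⁷ − 1.617×10⁻⁷) = 1.217×10⁷ m²/s².
v = 3488 m/s.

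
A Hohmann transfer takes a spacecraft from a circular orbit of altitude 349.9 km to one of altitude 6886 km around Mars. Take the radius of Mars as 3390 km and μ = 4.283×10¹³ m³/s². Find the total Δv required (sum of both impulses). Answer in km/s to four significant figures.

r₁ = 3390 + 349.9 = 3739.9 km = 3.7399×10⁶ m.
r₂ = 3390 + 6886 = 10276 km = 1.0276×10⁷ m.
Transfer ellipse a_t = (r₁ + r₂)/2 = 7.008×10⁶ m.
At r₁: circular v_c1 = √(μ/r₁) = 3384 m/s; transfer-periapsis v_p = √[μ(2/r₁ − 1/a_t)] = 4098 m/s.
Δv₁ = v_p − v_c1 = 713.8 m/s.
At r₂: circular v_c2 = √(μ/r₂) = 2042 m/s; transfer-apoapsis v_a = √[μ(2/r₂ − 1/a_t)] = 1491 m/s.
Δv₂ = v_c2 − v_a = 550.2 m/s.
Total Δv = Δv₁ + Δv₂ = 1264 m/s = 1.264 km/s.

Δv_total ≈ 1.264 km/s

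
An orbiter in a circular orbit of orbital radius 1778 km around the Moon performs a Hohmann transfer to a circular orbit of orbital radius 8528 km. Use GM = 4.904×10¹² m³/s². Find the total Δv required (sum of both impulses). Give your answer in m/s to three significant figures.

Δv_total ≈ 789 m/s

r₁ = 1778 km = 1.778×10⁶ m.
r₂ = 8528 km = 8.528×10⁶ m.
Transfer ellipse a_t = (r₁ + r₂)/2 = 5.153×10⁶ m.
At r₁: circular v_c1 = √(μ/r₁) = 1661 m/s; transfer-perilune v_p = √[μ(2/r₁ − 1/a_t)] = 2136 m/s.
Δv₁ = v_p − v_c1 = 475.7 m/s.
At r₂: circular v_c2 = √(μ/r₂) = 758.3 m/s; transfer-apolune v_a = √[μ(2/r₂ − 1/a_t)] = 445.4 m/s.
Δv₂ = v_c2 − v_a = 312.9 m/s.
Total Δv = Δv₁ + Δv₂ = 788.6 m/s.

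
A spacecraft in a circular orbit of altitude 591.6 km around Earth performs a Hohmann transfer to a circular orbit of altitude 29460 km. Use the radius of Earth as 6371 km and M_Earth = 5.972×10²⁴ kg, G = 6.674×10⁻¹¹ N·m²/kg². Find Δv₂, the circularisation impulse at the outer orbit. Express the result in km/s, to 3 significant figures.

Δv ≈ 1.43 km/s

μ = GM = 6.674×10⁻¹¹ × 5.972×10²⁴ = 3.986×10¹⁴ m³/s².
r₁ = 6371 + 591.6 = 6962.6 km = 6.9626×10⁶ m.
r₂ = 6371 + 29460 = 35831 km = 3.5831×10⁷ m.
Transfer ellipse a_t = (r₁ + r₂)/2 = 2.140×10⁷ m.
At r₁: circular v_c1 = √(μ/r₁) = 7566 m/s; transfer-perigee v_p = √[μ(2/r₁ − 1/a_t)] = 9791 m/s.
At r₂: circular v_c2 = √(μ/r₂) = 3335 m/s; transfer-apogee v_a = √[μ(2/r₂ − 1/a_t)] = 1903 m/s.
Δv₂ = v_c2 − v_a = 1433 m/s.
= 1.433 km/s.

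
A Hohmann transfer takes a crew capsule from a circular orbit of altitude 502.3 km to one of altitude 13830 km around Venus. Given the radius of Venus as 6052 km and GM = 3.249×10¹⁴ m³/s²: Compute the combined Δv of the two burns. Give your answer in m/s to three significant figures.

r₁ = 6052 + 502.3 = 6554.3 km = 6.5543×10⁶ m.
r₂ = 6052 + 13830 = 19882 km = 1.9882×10⁷ m.
Transfer ellipse a_t = (r₁ + r₂)/2 = 1.322×10⁷ m.
At r₁: circular v_c1 = √(μ/r₁) = 7041 m/s; transfer-periapsis v_p = √[μ(2/r₁ − 1/a_t)] = 8635 m/s.
Δv₁ = v_p − v_c1 = 1594 m/s.
At r₂: circular v_c2 = √(μ/r₂) = 4042 m/s; transfer-apoapsis v_a = √[μ(2/r₂ − 1/a_t)] = 2847 m/s.
Δv₂ = v_c2 − v_a = 1196 m/s.
Total Δv = Δv₁ + Δv₂ = 2790 m/s.

Δv_total ≈ 2790 m/s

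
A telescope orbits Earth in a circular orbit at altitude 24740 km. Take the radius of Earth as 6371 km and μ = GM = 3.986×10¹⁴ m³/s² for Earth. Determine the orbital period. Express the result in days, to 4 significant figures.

r = 6371 + 24740 = 31111 km = 3.1111×10⁷ m.
Kepler's third law: T = 2π√(r³/μ) = 2π√((3.111×10⁷)³ / 3.986×10¹⁴).
r³/μ = 7.554×10⁷ s², so T = 2π × 8.692×10³ = 5.461×10⁴ s.
Converting: 5.461×10⁴ s ÷ 86400 = 0.6321 days.

T ≈ 0.6321 days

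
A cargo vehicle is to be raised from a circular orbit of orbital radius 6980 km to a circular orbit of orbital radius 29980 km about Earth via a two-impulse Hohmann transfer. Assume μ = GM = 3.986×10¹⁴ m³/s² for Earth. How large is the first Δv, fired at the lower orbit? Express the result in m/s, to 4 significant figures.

Δv ≈ 2068 m/s

r₁ = 6980 km = 6.980×10⁶ m.
r₂ = 29980 km = 2.998×10⁷ m.
Transfer ellipse a_t = (r₁ + r₂)/2 = 1.848×10⁷ m.
At r₁: circular v_c1 = √(μ/r₁) = 7557 m/s; transfer-perigee v_p = √[μ(2/r₁ − 1/a_t)] = 9625 m/s.
Δv₁ = v_p − v_c1 = 2068 m/s.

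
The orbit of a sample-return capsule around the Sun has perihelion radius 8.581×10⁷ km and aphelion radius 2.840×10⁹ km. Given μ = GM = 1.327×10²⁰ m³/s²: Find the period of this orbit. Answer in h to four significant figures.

T ≈ 268100 h

Semi-major axis a = (r_p + r_a)/2 = (8.5810×10⁷ + 2.8400×10⁹)/2 = 1.4629×10⁹ km = 1.463×10¹² m.
By Kepler's third law T = 2π√(a³/μ) = 2π × 1.536×10⁸ = 9.651×10⁸ s.
= 2.681×10⁵ h.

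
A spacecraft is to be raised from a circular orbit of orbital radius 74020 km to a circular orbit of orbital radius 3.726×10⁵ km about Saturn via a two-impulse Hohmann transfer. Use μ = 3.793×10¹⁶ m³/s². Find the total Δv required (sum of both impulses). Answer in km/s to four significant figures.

Δv_total ≈ 10.88 km/s

r₁ = 74020 km = 7.402×10⁷ m.
r₂ = 3.726×10⁵ km = 3.726×10⁸ m.
Transfer ellipse a_t = (r₁ + r₂)/2 = 2.233×10⁸ m.
At r₁: circular v_c1 = √(μ/r₁) = 22640 m/s; transfer-perikrone v_p = √[μ(2/r₁ − 1/a_t)] = 29240 m/s.
Δv₁ = v_p − v_c1 = 6604 m/s.
At r₂: circular v_c2 = √(μ/r₂) = 10090 m/s; transfer-apokrone v_a = √[μ(2/r₂ − 1/a_t)] = 5809 m/s.
Δv₂ = v_c2 − v_a = 4281 m/s.
Total Δv = Δv₁ + Δv₂ = 10880 m/s = 10.88 km/s.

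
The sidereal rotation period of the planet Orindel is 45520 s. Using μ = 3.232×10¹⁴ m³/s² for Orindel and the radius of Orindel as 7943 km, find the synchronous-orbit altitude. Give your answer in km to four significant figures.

A synchronous orbit has period T, so by Kepler's third law a = (μT²/4π²)^(1/3).
μT²/4π² = 3.232×10¹⁴ × (4.552×10⁴)² / 39.48 = 1.696×10²² m³.
a = 2.569×10⁷ m = 25694 km.
Altitude h = a − R = 25694 − 7943 = 17751 km.

h_sync ≈ 17750 km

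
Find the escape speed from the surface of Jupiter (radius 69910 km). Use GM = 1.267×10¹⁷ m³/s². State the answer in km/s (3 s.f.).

r = R = 6.991×10⁷ m.
Escape speed v_esc = √(2μ/r) = √(2 × 1.267×10¹⁷ / 6.991×10⁷) = √(3.625×10⁹) = 60210 m/s.
= 60.21 km/s.

v_esc ≈ 60.2 km/s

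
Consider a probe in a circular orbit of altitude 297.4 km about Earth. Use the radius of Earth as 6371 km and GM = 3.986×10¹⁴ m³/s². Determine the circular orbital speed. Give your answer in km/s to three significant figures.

v ≈ 7.73 km/s

r = 6371 + 297.4 = 6668.4 km = 6.6684×10⁶ m.
For a circular orbit v = √(μ/r) = √(3.986×10¹⁴ / 6.668×10⁶) = √(5.977×10⁷) = 7731 m/s.
That is 7.731 km/s.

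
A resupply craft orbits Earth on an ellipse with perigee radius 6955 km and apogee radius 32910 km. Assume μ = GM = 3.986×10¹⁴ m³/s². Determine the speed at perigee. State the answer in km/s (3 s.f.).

Semi-major axis a = (r_p + r_a)/2 = 19932 km = 1.993×10⁷ m.
Vis-viva: v² = μ(2/r − 1/a) = 3.986×10¹⁴ × (2.876×10⁻⁷ − 5.017×10⁻⁸) = 9.463×10⁷ m²/s².
v = 9728 m/s = 9.728 km/s.

v ≈ 9.73 km/s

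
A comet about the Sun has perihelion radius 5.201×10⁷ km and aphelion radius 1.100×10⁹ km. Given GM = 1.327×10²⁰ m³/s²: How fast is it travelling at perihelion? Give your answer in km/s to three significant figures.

v ≈ 69.8 km/s

Semi-major axis a = (r_p + r_a)/2 = 5.7600×10⁸ km = 5.760×10¹¹ m.
Vis-viva: v² = μ(2/r − 1/a) = 1.327×10²⁰ × (3.845×10⁻¹¹ − 1.736×10⁻¹²) = 4.872×10⁹ m²/s².
v = 69800 m/s = 69.80 km/s.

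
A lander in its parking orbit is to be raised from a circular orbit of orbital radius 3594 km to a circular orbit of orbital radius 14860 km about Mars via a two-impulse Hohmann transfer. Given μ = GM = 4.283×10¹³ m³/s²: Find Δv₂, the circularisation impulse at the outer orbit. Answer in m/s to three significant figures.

r₁ = 3594 km = 3.594×10⁶ m.
r₂ = 14860 km = 1.486×10⁷ m.
Transfer ellipse a_t = (r₁ + r₂)/2 = 9.227×10⁶ m.
At r₁: circular v_c1 = √(μ/r₁) = 3452 m/s; transfer-periapsis v_p = √[μ(2/r₁ − 1/a_t)] = 4381 m/s.
At r₂: circular v_c2 = √(μ/r₂) = 1698 m/s; transfer-apoapsis v_a = √[μ(2/r₂ − 1/a_t)] = 1060 m/s.
Δv₂ = v_c2 − v_a = 638.2 m/s.

Δv ≈ 638 m/s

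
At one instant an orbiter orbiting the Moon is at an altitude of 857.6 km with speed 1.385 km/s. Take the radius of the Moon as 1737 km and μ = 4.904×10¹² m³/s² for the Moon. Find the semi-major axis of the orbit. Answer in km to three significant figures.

r = 1737 + 857.6 = 2594.6 km = 2.595×10⁶ m.
Specific orbital energy ε = v²/2 − μ/r = (1385)²/2 − 4.904×10¹²/2.595×10⁶ = -9.310×10⁵ J/kg.
Since ε = −μ/(2a), a = −μ/(2ε) = 2.634×10⁶ m = 2633.8 km.

a ≈ 2630 km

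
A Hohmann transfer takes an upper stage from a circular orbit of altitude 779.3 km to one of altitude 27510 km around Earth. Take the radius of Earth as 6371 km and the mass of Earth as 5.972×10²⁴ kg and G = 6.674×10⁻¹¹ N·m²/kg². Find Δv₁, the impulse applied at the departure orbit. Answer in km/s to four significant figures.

Δv ≈ 2.129 km/s

μ = GM = 6.674×10⁻¹¹ × 5.972×10²⁴ = 3.986×10¹⁴ m³/s².
r₁ = 6371 + 779.3 = 7150.3 km = 7.1503×10⁶ m.
r₂ = 6371 + 27510 = 33881 km = 3.3881×10⁷ m.
Transfer ellipse a_t = (r₁ + r₂)/2 = 2.052×10⁷ m.
At r₁: circular v_c1 = √(μ/r₁) = 7466 m/s; transfer-perigee v_p = √[μ(2/r₁ − 1/a_t)] = 9595 m/s.
Δv₁ = v_p − v_c1 = 2129 m/s.
= 2.129 km/s.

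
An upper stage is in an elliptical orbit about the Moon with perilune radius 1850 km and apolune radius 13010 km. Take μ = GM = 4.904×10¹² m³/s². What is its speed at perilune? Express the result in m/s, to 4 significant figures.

Semi-major axis a = (r_p + r_a)/2 = 7430.0 km = 7.430×10⁶ m.
Vis-viva: v² = μ(2/r − 1/a) = 4.904×10¹² × (1.081×10⁻⁶ − 1.346×10⁻⁷) = 4.642×10⁶ m²/s².
v = 2154 m/s.

v ≈ 2154 m/s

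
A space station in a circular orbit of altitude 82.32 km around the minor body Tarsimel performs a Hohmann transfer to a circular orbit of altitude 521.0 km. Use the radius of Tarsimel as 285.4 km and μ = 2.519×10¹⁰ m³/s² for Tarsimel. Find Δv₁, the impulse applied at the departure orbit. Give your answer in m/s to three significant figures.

Δv ≈ 45.0 m/s

r₁ = 285.4 + 82.32 = 367.72 km = 3.6772×10⁵ m.
r₂ = 285.4 + 521.0 = 806.40 km = 8.0640×10⁵ m.
Transfer ellipse a_t = (r₁ + r₂)/2 = 5.871×10⁵ m.
At r₁: circular v_c1 = √(μ/r₁) = 261.7 m/s; transfer-periapsis v_p = √[μ(2/r₁ − 1/a_t)] = 306.8 m/s.
Δv₁ = v_p − v_c1 = 45.02 m/s.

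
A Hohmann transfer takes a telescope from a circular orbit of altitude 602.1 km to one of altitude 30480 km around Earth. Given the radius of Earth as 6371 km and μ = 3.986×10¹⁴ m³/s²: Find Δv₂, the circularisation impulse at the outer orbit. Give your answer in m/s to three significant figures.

Δv ≈ 1430 m/s

r₁ = 6371 + 602.1 = 6973.1 km = 6.9731×10⁶ m.
r₂ = 6371 + 30480 = 36851 km = 3.6851×10⁷ m.
Transfer ellipse a_t = (r₁ + r₂)/2 = 2.191×10⁷ m.
At r₁: circular v_c1 = √(μ/r₁) = 7561 m/s; transfer-perigee v_p = √[μ(2/r₁ − 1/a_t)] = 9805 m/s.
At r₂: circular v_c2 = √(μ/r₂) = 3289 m/s; transfer-apogee v_a = √[μ(2/r₂ − 1/a_t)] = 1855 m/s.
Δv₂ = v_c2 − v_a = 1434 m/s.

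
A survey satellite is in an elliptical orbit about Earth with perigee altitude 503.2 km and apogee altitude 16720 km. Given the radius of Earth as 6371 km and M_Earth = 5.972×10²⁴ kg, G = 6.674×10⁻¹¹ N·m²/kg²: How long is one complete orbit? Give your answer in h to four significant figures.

μ = GM = 6.674×10⁻¹¹ × 5.972×10²⁴ = 3.986×10¹⁴ m³/s².
r_p = 6371 + 503.2 = 6874.2 km = 6.8742×10⁶ m.
r_a = 6371 + 16720 = 23091 km = 2.3091×10⁷ m.
Semi-major axis a = (r_p + r_a)/2 = (6874.2 + 23091)/2 = 14983 km = 1.498×10⁷ m.
By Kepler's third law T = 2π√(a³/μ) = 2π × 2.905×10³ = 1.825×10⁴ s.
= 5.070 h.

T ≈ 5.070 h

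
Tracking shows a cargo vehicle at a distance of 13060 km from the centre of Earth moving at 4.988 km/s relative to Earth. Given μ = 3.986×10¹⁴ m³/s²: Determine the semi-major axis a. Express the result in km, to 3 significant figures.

r = 1.306×10⁷ m.
Vis-viva rearranged: 1/a = 2/r − v²/μ = 1.531×10⁻⁷ − 6.242×10⁻⁸ = 9.072×10⁻⁸ m⁻¹.
a = 1.102×10⁷ m = 11023 km.

a ≈ 11000 km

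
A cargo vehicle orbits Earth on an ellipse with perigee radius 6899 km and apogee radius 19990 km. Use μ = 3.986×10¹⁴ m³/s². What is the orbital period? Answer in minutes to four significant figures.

T ≈ 258.6 minutes

Semi-major axis a = (r_p + r_a)/2 = (6899.0 + 19990)/2 = 13444 km = 1.344×10⁷ m.
By Kepler's third law T = 2π√(a³/μ) = 2π × 2.469×10³ = 1.551×10⁴ s.
= 258.6 minutes.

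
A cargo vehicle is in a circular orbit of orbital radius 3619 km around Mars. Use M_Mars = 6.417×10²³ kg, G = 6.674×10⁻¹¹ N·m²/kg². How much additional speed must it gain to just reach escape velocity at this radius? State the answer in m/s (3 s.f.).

μ = GM = 6.674×10⁻¹¹ × 6.417×10²³ = 4.283×10¹³ m³/s².
r = 3619 km = 3.619×10⁶ m.
Circular speed v_c = √(μ/r) = 3440 m/s.
Escape speed v_esc = √(2μ/r) = √2 × v_c = 4865 m/s.
Δv = v_esc − v_c = 1425 m/s.

Δv ≈ 1420 m/s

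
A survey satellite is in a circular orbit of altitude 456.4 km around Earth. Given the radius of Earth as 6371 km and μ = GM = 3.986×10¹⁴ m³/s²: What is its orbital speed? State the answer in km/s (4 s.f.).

v ≈ 7.641 km/s

r = 6371 + 456.4 = 6827.4 km = 6.8274×10⁶ m.
For a circular orbit v = √(μ/r) = √(3.986×10¹⁴ / 6.827×10⁶) = √(5.838×10⁷) = 7641 m/s.
That is 7.641 km/s.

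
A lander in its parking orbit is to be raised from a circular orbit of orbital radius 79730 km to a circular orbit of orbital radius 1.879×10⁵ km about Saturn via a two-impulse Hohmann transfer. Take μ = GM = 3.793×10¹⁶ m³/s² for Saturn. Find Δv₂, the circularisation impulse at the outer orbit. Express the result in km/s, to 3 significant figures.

Δv ≈ 3.24 km/s

r₁ = 79730 km = 7.973×10⁷ m.
r₂ = 1.879×10⁵ km = 1.879×10⁸ m.
Transfer ellipse a_t = (r₁ + r₂)/2 = 1.338×10⁸ m.
At r₁: circular v_c1 = √(μ/r₁) = 21810 m/s; transfer-perikrone v_p = √[μ(2/r₁ − 1/a_t)] = 25850 m/s.
At r₂: circular v_c2 = √(μ/r₂) = 14210 m/s; transfer-apokrone v_a = √[μ(2/r₂ − 1/a_t)] = 10970 m/s.
Δv₂ = v_c2 − v_a = 3241 m/s.
= 3.241 km/s.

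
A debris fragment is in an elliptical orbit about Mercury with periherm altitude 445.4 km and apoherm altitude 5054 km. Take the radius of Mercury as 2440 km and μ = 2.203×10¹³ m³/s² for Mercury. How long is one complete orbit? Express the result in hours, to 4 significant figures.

r_p = 2440 + 445.4 = 2885.4 km = 2.8854×10⁶ m.
r_a = 2440 + 5054 = 7494.0 km = 7.4940×10⁶ m.
Semi-major axis a = (r_p + r_a)/2 = (2885.4 + 7494.0)/2 = 5189.7 km = 5.190×10⁶ m.
By Kepler's third law T = 2π√(a³/μ) = 2π × 2.519×10³ = 1.583×10⁴ s.
= 4.396 hours.

T ≈ 4.396 hours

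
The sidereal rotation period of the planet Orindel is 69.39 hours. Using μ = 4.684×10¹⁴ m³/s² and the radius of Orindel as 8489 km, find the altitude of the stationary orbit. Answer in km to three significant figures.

h_sync ≈ 82000 km

T = 69.39 hours = 2.498×10⁵ s.
A synchronous orbit has period T, so by Kepler's third law a = (μT²/4π²)^(1/3).
μT²/4π² = 4.684×10¹⁴ × (2.498×10⁵)² / 39.48 = 7.404×10²³ m³.
a = 9.047×10⁷ m = 90466 km.
Altitude h = a − R = 90466 − 8489 = 81977 km.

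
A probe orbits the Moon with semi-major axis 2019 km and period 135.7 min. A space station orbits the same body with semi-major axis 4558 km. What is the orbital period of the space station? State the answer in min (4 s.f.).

T₂ ≈ 460.3 min

Kepler's third law: T² ∝ a³, so T₂ = T₁ (a₂/a₁)^(3/2).
a₂/a₁ = 2.258, (a₂/a₁)^(3/2) = 3.392.
T₂ = 135.7 × 3.392 = 460.3 min.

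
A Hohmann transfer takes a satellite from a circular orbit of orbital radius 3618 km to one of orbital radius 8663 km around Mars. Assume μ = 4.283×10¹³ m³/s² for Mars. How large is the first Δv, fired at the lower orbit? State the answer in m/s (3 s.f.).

r₁ = 3618 km = 3.618×10⁶ m.
r₂ = 8663 km = 8.663×10⁶ m.
Transfer ellipse a_t = (r₁ + r₂)/2 = 6.140×10⁶ m.
At r₁: circular v_c1 = √(μ/r₁) = 3441 m/s; transfer-periapsis v_p = √[μ(2/r₁ − 1/a_t)] = 4087 m/s.
Δv₁ = v_p − v_c1 = 646.0 m/s.

Δv ≈ 646 m/s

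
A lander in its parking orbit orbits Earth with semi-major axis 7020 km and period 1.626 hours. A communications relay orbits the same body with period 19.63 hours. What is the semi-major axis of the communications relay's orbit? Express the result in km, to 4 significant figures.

Kepler's third law: a³ ∝ T², so a₂ = a₁ (T₂/T₁)^(2/3).
T₂/T₁ = 12.07, (T₂/T₁)^(2/3) = 5.263.
a₂ = 7020 × 5.263 = 36940 km.

a₂ ≈ 36940 km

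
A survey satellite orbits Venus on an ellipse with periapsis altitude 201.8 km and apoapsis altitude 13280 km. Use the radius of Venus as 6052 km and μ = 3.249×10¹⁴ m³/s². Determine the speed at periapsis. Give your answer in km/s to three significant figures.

v ≈ 8.86 km/s

r_p = 6052 + 201.8 = 6253.8 km = 6.2538×10⁶ m.
r_a = 6052 + 13280 = 19332 km = 1.9332×10⁷ m.
Semi-major axis a = (r_p + r_a)/2 = 12793 km = 1.279×10⁷ m.
Vis-viva: v² = μ(2/r − 1/a) = 3.249×10¹⁴ × (3.198×10⁻⁷ − 7.817×10⁻⁸) = 7.851×10⁷ m²/s².
v = 8860 m/s = 8.860 km/s.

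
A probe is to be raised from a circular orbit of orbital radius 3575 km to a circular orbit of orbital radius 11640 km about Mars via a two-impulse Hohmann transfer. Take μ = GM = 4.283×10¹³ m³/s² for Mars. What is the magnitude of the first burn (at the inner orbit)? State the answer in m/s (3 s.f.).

Δv ≈ 820 m/s

r₁ = 3575 km = 3.575×10⁶ m.
r₂ = 11640 km = 1.164×10⁷ m.
Transfer ellipse a_t = (r₁ + r₂)/2 = 7.608×10⁶ m.
At r₁: circular v_c1 = √(μ/r₁) = 3461 m/s; transfer-periapsis v_p = √[μ(2/r₁ − 1/a_t)] = 4281 m/s.
Δv₁ = v_p − v_c1 = 820.2 m/s.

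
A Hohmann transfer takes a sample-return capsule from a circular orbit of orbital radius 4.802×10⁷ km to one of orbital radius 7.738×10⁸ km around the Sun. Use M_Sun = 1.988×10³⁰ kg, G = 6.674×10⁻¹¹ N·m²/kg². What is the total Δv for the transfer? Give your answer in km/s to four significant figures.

μ = GM = 6.674×10⁻¹¹ × 1.988×10³⁰ = 1.327×10²⁰ m³/s².
r₁ = 4.802×10⁷ km = 4.802×10¹⁰ m.
r₂ = 7.738×10⁸ km = 7.738×10¹¹ m.
Transfer ellipse a_t = (r₁ + r₂)/2 = 4.109×10¹¹ m.
At r₁: circular v_c1 = √(μ/r₁) = 52560 m/s; transfer-perihelion v_p = √[μ(2/r₁ − 1/a_t)] = 72130 m/s.
Δv₁ = v_p − v_c1 = 19570 m/s.
At r₂: circular v_c2 = √(μ/r₂) = 13090 m/s; transfer-aphelion v_a = √[μ(2/r₂ − 1/a_t)] = 4476 m/s.
Δv₂ = v_c2 − v_a = 8618 m/s.
Total Δv = Δv₁ + Δv₂ = 28190 m/s = 28.19 km/s.

Δv_total ≈ 28.19 km/s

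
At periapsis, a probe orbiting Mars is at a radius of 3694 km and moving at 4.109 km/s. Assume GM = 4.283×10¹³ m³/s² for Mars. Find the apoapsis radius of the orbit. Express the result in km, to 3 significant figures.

r_p = 3.694×10⁶ m.
Specific energy ε = v²/2 − μ/r = -3.153×10⁶ J/kg, so a = −μ/(2ε) = 6.793×10⁶ m.
The apsides satisfy r_p + r_a = 2a, so the apoapsis radius is 2a − r_p = 9.892×10⁶ m = 9891.9 km.

apoapsis radius ≈ 9890 km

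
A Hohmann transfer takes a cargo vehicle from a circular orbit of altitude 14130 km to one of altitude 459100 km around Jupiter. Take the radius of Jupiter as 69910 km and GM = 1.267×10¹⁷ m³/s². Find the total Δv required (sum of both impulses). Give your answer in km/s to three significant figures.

Δv_total ≈ 19.6 km/s

r₁ = 69910 + 14130 = 84040 km = 8.4040×10⁷ m.
r₂ = 69910 + 459100 = 529010 km = 5.2901×10⁸ m.
Transfer ellipse a_t = (r₁ + r₂)/2 = 3.065×10⁸ m.
At r₁: circular v_c1 = √(μ/r₁) = 38830 m/s; transfer-perijove v_p = √[μ(2/r₁ − 1/a_t)] = 51010 m/s.
Δv₁ = v_p − v_c1 = 12180 m/s.
At r₂: circular v_c2 = √(μ/r₂) = 15480 m/s; transfer-apojove v_a = √[μ(2/r₂ − 1/a_t)] = 8103 m/s.
Δv₂ = v_c2 − v_a = 7373 m/s.
Total Δv = Δv₁ + Δv₂ = 19550 m/s = 19.55 km/s.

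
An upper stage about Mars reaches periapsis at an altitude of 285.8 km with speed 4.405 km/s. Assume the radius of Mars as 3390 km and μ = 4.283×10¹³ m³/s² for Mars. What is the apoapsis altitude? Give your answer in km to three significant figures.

apoapsis altitude ≈ 14900 km

r_p = 3390 + 285.8 = 3675.8 km = 3.676×10⁶ m.
Specific energy ε = v²/2 − μ/r = -1.950×10⁶ J/kg, so a = −μ/(2ε) = 1.098×10⁷ m.
The apsides satisfy r_p + r_a = 2a, so the apoapsis radius is 2a − r_p = 1.829×10⁷ m = 18290 km.
Apoapsis altitude = 18290 − 3390 = 14900 km.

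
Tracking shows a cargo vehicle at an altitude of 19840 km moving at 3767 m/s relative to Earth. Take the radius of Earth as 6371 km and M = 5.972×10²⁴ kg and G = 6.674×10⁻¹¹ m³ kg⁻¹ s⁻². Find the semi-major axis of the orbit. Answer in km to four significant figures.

a ≈ 24570 km

μ = GM = 6.674×10⁻¹¹ × 5.972×10²⁴ = 3.986×10¹⁴ m³/s².
r = 6371 + 19840 = 26211 km = 2.621×10⁷ m.
Vis-viva rearranged: 1/a = 2/r − v²/μ = 7.630×10⁻⁸ − 3.560×10⁻⁸ = 4.070×10⁻⁸ m⁻¹.
a = 2.457×10⁷ m = 24569 km.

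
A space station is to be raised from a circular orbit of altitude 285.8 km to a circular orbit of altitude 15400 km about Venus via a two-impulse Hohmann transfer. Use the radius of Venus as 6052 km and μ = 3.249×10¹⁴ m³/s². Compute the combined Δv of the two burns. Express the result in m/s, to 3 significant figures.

Δv_total ≈ 3000 m/s

r₁ = 6052 + 285.8 = 6337.8 km = 6.3378×10⁶ m.
r₂ = 6052 + 15400 = 21452 km = 2.1452×10⁷ m.
Transfer ellipse a_t = (r₁ + r₂)/2 = 1.389×10⁷ m.
At r₁: circular v_c1 = √(μ/r₁) = 7160 m/s; transfer-periapsis v_p = √[μ(2/r₁ − 1/a_t)] = 8896 m/s.
Δv₁ = v_p − v_c1 = 1736 m/s.
At r₂: circular v_c2 = √(μ/r₂) = 3892 m/s; transfer-apoapsis v_a = √[μ(2/r₂ − 1/a_t)] = 2628 m/s.
Δv₂ = v_c2 − v_a = 1263 m/s.
Total Δv = Δv₁ + Δv₂ = 3000 m/s.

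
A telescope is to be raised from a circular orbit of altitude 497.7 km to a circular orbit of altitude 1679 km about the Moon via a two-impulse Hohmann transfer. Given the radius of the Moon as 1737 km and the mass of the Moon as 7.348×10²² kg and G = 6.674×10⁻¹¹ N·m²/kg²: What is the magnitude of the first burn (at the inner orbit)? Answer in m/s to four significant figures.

μ = GM = 6.674×10⁻¹¹ × 7.348×10²² = 4.904×10¹² m³/s².
r₁ = 1737 + 497.7 = 2234.7 km = 2.2347×10⁶ m.
r₂ = 1737 + 1679 = 3416.0 km = 3.4160×10⁶ m.
Transfer ellipse a_t = (r₁ + r₂)/2 = 2.825×10⁶ m.
At r₁: circular v_c1 = √(μ/r₁) = 1481 m/s; transfer-perilune v_p = √[μ(2/r₁ − 1/a_t)] = 1629 m/s.
Δv₁ = v_p − v_c1 = 147.5 m/s.

Δv ≈ 147.5 m/s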